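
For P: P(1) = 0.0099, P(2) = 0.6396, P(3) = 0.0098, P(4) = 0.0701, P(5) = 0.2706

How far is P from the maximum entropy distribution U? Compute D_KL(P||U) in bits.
0.9991 bits

U(i) = 1/5 for all i

D_KL(P||U) = Σ P(x) log₂(P(x) / (1/5))
           = Σ P(x) log₂(P(x)) + log₂(5)
           = log₂(5) - H(P)

H(P) = -Σ P(x) log₂(P(x)):
  -P(1)·log₂(P(1)) = -(0.0099)·log₂(0.0099) = 0.06592
  -P(2)·log₂(P(2)) = -(0.6396)·log₂(0.6396) = 0.41239
  -P(3)·log₂(P(3)) = -(0.0098)·log₂(0.0098) = 0.06540
  -P(4)·log₂(P(4)) = -(0.0701)·log₂(0.0701) = 0.26879
  -P(5)·log₂(P(5)) = -(0.2706)·log₂(0.2706) = 0.51029
H(P) = 0.06592 + 0.41239 + 0.06540 + 0.26879 + 0.51029 = 1.32279 bits

log₂(5) = 2.32193 bits

D_KL(P||U) = 2.32193 - 1.32279 = 0.99914 ≈ 0.9991 bits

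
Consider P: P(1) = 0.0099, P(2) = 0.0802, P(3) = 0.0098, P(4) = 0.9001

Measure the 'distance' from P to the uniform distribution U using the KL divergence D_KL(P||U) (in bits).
1.4401 bits

U(i) = 1/4 for all i

D_KL(P||U) = Σ P(x) log₂(P(x) / (1/4))
           = Σ P(x) log₂(P(x)) + log₂(4)
           = log₂(4) - H(P)

H(P) = -Σ P(x) log₂(P(x)):
  -P(1)·log₂(P(1)) = -(0.0099)·log₂(0.0099) = 0.06592
  -P(2)·log₂(P(2)) = -(0.0802)·log₂(0.0802) = 0.29195
  -P(3)·log₂(P(3)) = -(0.0098)·log₂(0.0098) = 0.06540
  -P(4)·log₂(P(4)) = -(0.9001)·log₂(0.9001) = 0.13667
H(P) = 0.06592 + 0.29195 + 0.06540 + 0.13667 = 0.55994 bits

log₂(4) = 2.00000 bits

D_KL(P||U) = 2.00000 - 0.55994 = 1.44006 ≈ 1.4401 bits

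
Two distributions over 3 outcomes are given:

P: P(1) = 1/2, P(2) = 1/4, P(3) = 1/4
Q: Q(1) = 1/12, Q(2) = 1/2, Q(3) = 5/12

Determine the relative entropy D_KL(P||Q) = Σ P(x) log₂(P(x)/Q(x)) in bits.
0.8582 bits

D_KL(P||Q) = Σ P(x) log₂(P(x)/Q(x))

Computing term by term:
  P(1)·log₂(P(1)/Q(1)) = (1/2)·log₂((1/2)/(1/12)) = 1.29248
  P(2)·log₂(P(2)/Q(2)) = (1/4)·log₂((1/4)/(1/2)) = -0.25000
  P(3)·log₂(P(3)/Q(3)) = (1/4)·log₂((1/4)/(5/12)) = -0.18424

D_KL(P||Q) = 1.29248 - 0.25000 - 0.18424 = 0.85824 ≈ 0.8582 bits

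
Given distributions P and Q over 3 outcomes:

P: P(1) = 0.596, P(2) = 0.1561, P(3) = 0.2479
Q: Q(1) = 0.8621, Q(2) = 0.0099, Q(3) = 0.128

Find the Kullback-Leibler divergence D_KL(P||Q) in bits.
0.5401 bits

D_KL(P||Q) = Σ P(x) log₂(P(x)/Q(x))

Computing term by term:
  P(1)·log₂(P(1)/Q(1)) = 0.596·log₂(0.596/0.8621) = -0.31740
  P(2)·log₂(P(2)/Q(2)) = 0.1561·log₂(0.1561/0.0099) = 0.62111
  P(3)·log₂(P(3)/Q(3)) = 0.2479·log₂(0.2479/0.128) = 0.23640

D_KL(P||Q) = -0.31740 + 0.62111 + 0.23640 = 0.54011 ≈ 0.5401 bits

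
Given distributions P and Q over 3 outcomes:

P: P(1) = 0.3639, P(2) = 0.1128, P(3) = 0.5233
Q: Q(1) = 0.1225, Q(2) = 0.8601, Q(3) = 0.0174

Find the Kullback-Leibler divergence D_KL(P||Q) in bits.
2.8107 bits

D_KL(P||Q) = Σ P(x) log₂(P(x)/Q(x))

Computing term by term:
  P(1)·log₂(P(1)/Q(1)) = 0.3639·log₂(0.3639/0.1225) = 0.57160
  P(2)·log₂(P(2)/Q(2)) = 0.1128·log₂(0.1128/0.8601) = -0.33059
  P(3)·log₂(P(3)/Q(3)) = 0.5233·log₂(0.5233/0.0174) = 2.56965

D_KL(P||Q) = 0.57160 - 0.33059 + 2.56965 = 2.81066 ≈ 2.8107 bits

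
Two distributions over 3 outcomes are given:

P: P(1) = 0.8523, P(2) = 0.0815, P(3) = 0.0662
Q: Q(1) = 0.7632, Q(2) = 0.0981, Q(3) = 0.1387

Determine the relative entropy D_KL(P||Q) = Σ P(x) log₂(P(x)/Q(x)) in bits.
0.0433 bits

D_KL(P||Q) = Σ P(x) log₂(P(x)/Q(x))

Computing term by term:
  P(1)·log₂(P(1)/Q(1)) = 0.8523·log₂(0.8523/0.7632) = 0.13577
  P(2)·log₂(P(2)/Q(2)) = 0.0815·log₂(0.0815/0.0981) = -0.02180
  P(3)·log₂(P(3)/Q(3)) = 0.0662·log₂(0.0662/0.1387) = -0.07064

D_KL(P||Q) = 0.13577 - 0.02180 - 0.07064 = 0.04333 ≈ 0.0433 bits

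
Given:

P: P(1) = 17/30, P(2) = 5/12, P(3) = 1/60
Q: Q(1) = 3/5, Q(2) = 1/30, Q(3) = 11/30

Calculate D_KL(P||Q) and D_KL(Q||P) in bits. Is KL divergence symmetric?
D_KL(P||Q) = 1.3972 bits, D_KL(Q||P) = 1.5631 bits. No, KL divergence is not symmetric.

D_KL(P||Q) = Σ P(x) log₂(P(x)/Q(x))

Computing term by term:
  P(1)·log₂(P(1)/Q(1)) = (17/30)·log₂((17/30)/(3/5)) = -0.04673
  P(2)·log₂(P(2)/Q(2)) = (5/12)·log₂((5/12)/(1/30)) = 1.51827
  P(3)·log₂(P(3)/Q(3)) = (1/60)·log₂((1/60)/(11/30)) = -0.07432

D_KL(P||Q) = -0.04673 + 1.51827 - 0.07432 = 1.39722 ≈ 1.3972 bits

D_KL(Q||P) = Σ Q(x) log₂(Q(x)/P(x))

Computing term by term:
  Q(1)·log₂(Q(1)/P(1)) = (3/5)·log₂((3/5)/(17/30)) = 0.04948
  Q(2)·log₂(Q(2)/P(2)) = (1/30)·log₂((1/30)/(5/12)) = -0.12146
  Q(3)·log₂(Q(3)/P(3)) = (11/30)·log₂((11/30)/(1/60)) = 1.63512

D_KL(Q||P) = 0.04948 - 0.12146 + 1.63512 = 1.56314 ≈ 1.5631 bits

These are NOT equal (difference: 0.1659 bits). KL divergence is asymmetric: D_KL(P||Q) ≠ D_KL(Q||P) in general.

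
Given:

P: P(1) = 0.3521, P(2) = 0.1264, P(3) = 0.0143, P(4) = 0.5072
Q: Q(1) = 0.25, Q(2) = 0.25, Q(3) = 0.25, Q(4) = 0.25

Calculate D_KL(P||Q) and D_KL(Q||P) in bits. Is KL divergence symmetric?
D_KL(P||Q) = 0.5082 bits, D_KL(Q||P) = 0.8993 bits. No, KL divergence is not symmetric.

D_KL(P||Q) = Σ P(x) log₂(P(x)/Q(x))

Computing term by term:
  P(1)·log₂(P(1)/Q(1)) = 0.3521·log₂(0.3521/0.25) = 0.17396
  P(2)·log₂(P(2)/Q(2)) = 0.1264·log₂(0.1264/0.25) = -0.12437
  P(3)·log₂(P(3)/Q(3)) = 0.0143·log₂(0.0143/0.25) = -0.05903
  P(4)·log₂(P(4)/Q(4)) = 0.5072·log₂(0.5072/0.25) = 0.51766

D_KL(P||Q) = 0.17396 - 0.12437 - 0.05903 + 0.51766 = 0.50822 ≈ 0.5082 bits

D_KL(Q||P) = Σ Q(x) log₂(Q(x)/P(x))

Computing term by term:
  Q(1)·log₂(Q(1)/P(1)) = 0.25·log₂(0.25/0.3521) = -0.12351
  Q(2)·log₂(Q(2)/P(2)) = 0.25·log₂(0.25/0.1264) = 0.24598
  Q(3)·log₂(Q(3)/P(3)) = 0.25·log₂(0.25/0.0143) = 1.03196
  Q(4)·log₂(Q(4)/P(4)) = 0.25·log₂(0.25/0.5072) = -0.25516

D_KL(Q||P) = -0.12351 + 0.24598 + 1.03196 - 0.25516 = 0.89927 ≈ 0.8993 bits

These are NOT equal (difference: 0.3911 bits). KL divergence is asymmetric: D_KL(P||Q) ≠ D_KL(Q||P) in general.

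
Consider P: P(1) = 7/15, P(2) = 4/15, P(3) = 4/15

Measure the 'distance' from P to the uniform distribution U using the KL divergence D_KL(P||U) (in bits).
0.0548 bits

U(i) = 1/3 for all i

D_KL(P||U) = Σ P(x) log₂(P(x) / (1/3))
           = Σ P(x) log₂(P(x)) + log₂(3)
           = log₂(3) - H(P)

H(P) = -Σ P(x) log₂(P(x)):
  -P(1)·log₂(P(1)) = -(7/15)·log₂(7/15) = 0.51312
  -P(2)·log₂(P(2)) = -(4/15)·log₂(4/15) = 0.50850
  -P(3)·log₂(P(3)) = -(4/15)·log₂(4/15) = 0.50850
H(P) = 0.51312 + 0.50850 + 0.50850 = 1.53012 bits

log₂(3) = 1.58496 bits

D_KL(P||U) = 1.58496 - 1.53012 = 0.05484 ≈ 0.0548 bits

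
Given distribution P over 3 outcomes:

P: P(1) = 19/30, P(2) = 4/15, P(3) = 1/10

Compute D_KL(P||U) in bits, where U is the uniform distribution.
0.3269 bits

U(i) = 1/3 for all i

D_KL(P||U) = Σ P(x) log₂(P(x) / (1/3))
           = Σ P(x) log₂(P(x)) + log₂(3)
           = log₂(3) - H(P)

H(P) = -Σ P(x) log₂(P(x)):
  -P(1)·log₂(P(1)) = -(19/30)·log₂(19/30) = 0.41734
  -P(2)·log₂(P(2)) = -(4/15)·log₂(4/15) = 0.50850
  -P(3)·log₂(P(3)) = -(1/10)·log₂(1/10) = 0.33219
H(P) = 0.41734 + 0.50850 + 0.33219 = 1.25803 bits

log₂(3) = 1.58496 bits

D_KL(P||U) = 1.58496 - 1.25803 = 0.32693 ≈ 0.3269 bits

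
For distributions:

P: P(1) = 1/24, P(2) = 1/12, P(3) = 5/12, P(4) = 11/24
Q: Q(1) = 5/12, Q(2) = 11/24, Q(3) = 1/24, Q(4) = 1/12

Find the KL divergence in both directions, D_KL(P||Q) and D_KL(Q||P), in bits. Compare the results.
D_KL(P||Q) = 2.1680 bits, D_KL(Q||P) = 2.1680 bits. The two directions give exactly the same value for this pair.

D_KL(P||Q) = Σ P(x) log₂(P(x)/Q(x))

Computing term by term:
  P(1)·log₂(P(1)/Q(1)) = (1/24)·log₂((1/24)/(5/12)) = -0.13841
  P(2)·log₂(P(2)/Q(2)) = (1/12)·log₂((1/12)/(11/24)) = -0.20495
  P(3)·log₂(P(3)/Q(3)) = (5/12)·log₂((5/12)/(1/24)) = 1.38414
  P(4)·log₂(P(4)/Q(4)) = (11/24)·log₂((11/24)/(1/12)) = 1.12724

D_KL(P||Q) = -0.13841 - 0.20495 + 1.38414 + 1.12724 = 2.16802 ≈ 2.1680 bits

D_KL(Q||P) = Σ Q(x) log₂(Q(x)/P(x))

Computing term by term:
  Q(1)·log₂(Q(1)/P(1)) = (5/12)·log₂((5/12)/(1/24)) = 1.38414
  Q(2)·log₂(Q(2)/P(2)) = (11/24)·log₂((11/24)/(1/12)) = 1.12724
  Q(3)·log₂(Q(3)/P(3)) = (1/24)·log₂((1/24)/(5/12)) = -0.13841
  Q(4)·log₂(Q(4)/P(4)) = (1/12)·log₂((1/12)/(11/24)) = -0.20495

D_KL(Q||P) = 1.38414 + 1.12724 - 0.13841 - 0.20495 = 2.16802 ≈ 2.1680 bits

These ARE equal here. Q is P with outcomes relabeled (Q(1) = P(3), Q(2) = P(4), Q(3) = P(1), Q(4) = P(2)) by a relabeling that is its own inverse, so the two sums contain exactly the same terms in a different order. This is a special case — KL divergence is not symmetric in general: D_KL(P||Q) ≠ D_KL(Q||P) for most P, Q.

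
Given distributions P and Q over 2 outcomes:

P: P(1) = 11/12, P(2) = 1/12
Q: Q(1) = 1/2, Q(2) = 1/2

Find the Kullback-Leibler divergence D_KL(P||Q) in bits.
0.5862 bits

D_KL(P||Q) = Σ P(x) log₂(P(x)/Q(x))

Computing term by term:
  P(1)·log₂(P(1)/Q(1)) = (11/12)·log₂((11/12)/(1/2)) = 0.80160
  P(2)·log₂(P(2)/Q(2)) = (1/12)·log₂((1/12)/(1/2)) = -0.21541

D_KL(P||Q) = 0.80160 - 0.21541 = 0.58619 ≈ 0.5862 bits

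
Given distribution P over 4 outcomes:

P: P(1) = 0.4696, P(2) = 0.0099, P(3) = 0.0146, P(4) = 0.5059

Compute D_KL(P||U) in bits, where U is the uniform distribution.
0.8356 bits

U(i) = 1/4 for all i

D_KL(P||U) = Σ P(x) log₂(P(x) / (1/4))
           = Σ P(x) log₂(P(x)) + log₂(4)
           = log₂(4) - H(P)

H(P) = -Σ P(x) log₂(P(x)):
  -P(1)·log₂(P(1)) = -(0.4696)·log₂(0.4696) = 0.51210
  -P(2)·log₂(P(2)) = -(0.0099)·log₂(0.0099) = 0.06592
  -P(3)·log₂(P(3)) = -(0.0146)·log₂(0.0146) = 0.08903
  -P(4)·log₂(P(4)) = -(0.5059)·log₂(0.5059) = 0.49734
H(P) = 0.51210 + 0.06592 + 0.08903 + 0.49734 = 1.16439 bits

log₂(4) = 2.00000 bits

D_KL(P||U) = 2.00000 - 1.16439 = 0.83561 ≈ 0.8356 bits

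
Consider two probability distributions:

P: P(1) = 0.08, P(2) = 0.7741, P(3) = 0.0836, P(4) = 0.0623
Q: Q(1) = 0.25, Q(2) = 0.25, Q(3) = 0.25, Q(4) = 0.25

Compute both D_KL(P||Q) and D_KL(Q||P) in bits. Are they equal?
D_KL(P||Q) = 0.8737 bits, D_KL(Q||P) = 0.8996 bits. No, they are not equal.

D_KL(P||Q) = Σ P(x) log₂(P(x)/Q(x))

Computing term by term:
  P(1)·log₂(P(1)/Q(1)) = 0.08·log₂(0.08/0.25) = -0.13151
  P(2)·log₂(P(2)/Q(2)) = 0.7741·log₂(0.7741/0.25) = 1.26224
  P(3)·log₂(P(3)/Q(3)) = 0.0836·log₂(0.0836/0.25) = -0.13212
  P(4)·log₂(P(4)/Q(4)) = 0.0623·log₂(0.0623/0.25) = -0.12489

D_KL(P||Q) = -0.13151 + 1.26224 - 0.13212 - 0.12489 = 0.87372 ≈ 0.8737 bits

D_KL(Q||P) = Σ Q(x) log₂(Q(x)/P(x))

Computing term by term:
  Q(1)·log₂(Q(1)/P(1)) = 0.25·log₂(0.25/0.08) = 0.41096
  Q(2)·log₂(Q(2)/P(2)) = 0.25·log₂(0.25/0.7741) = -0.40765
  Q(3)·log₂(Q(3)/P(3)) = 0.25·log₂(0.25/0.0836) = 0.39509
  Q(4)·log₂(Q(4)/P(4)) = 0.25·log₂(0.25/0.0623) = 0.50116

D_KL(Q||P) = 0.41096 - 0.40765 + 0.39509 + 0.50116 = 0.89956 ≈ 0.8996 bits

These are NOT equal (difference: 0.0259 bits). KL divergence is asymmetric: D_KL(P||Q) ≠ D_KL(Q||P) in general.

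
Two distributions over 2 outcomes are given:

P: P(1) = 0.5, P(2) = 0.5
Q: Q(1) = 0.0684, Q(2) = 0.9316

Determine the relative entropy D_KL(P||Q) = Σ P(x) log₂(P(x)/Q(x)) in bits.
0.9860 bits

D_KL(P||Q) = Σ P(x) log₂(P(x)/Q(x))

Computing term by term:
  P(1)·log₂(P(1)/Q(1)) = 0.5·log₂(0.5/0.0684) = 1.43493
  P(2)·log₂(P(2)/Q(2)) = 0.5·log₂(0.5/0.9316) = -0.44889

D_KL(P||Q) = 1.43493 - 0.44889 = 0.98604 ≈ 0.9860 bits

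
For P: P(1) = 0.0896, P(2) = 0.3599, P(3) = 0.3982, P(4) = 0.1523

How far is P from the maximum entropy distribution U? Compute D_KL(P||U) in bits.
0.2151 bits

U(i) = 1/4 for all i

D_KL(P||U) = Σ P(x) log₂(P(x) / (1/4))
           = Σ P(x) log₂(P(x)) + log₂(4)
           = log₂(4) - H(P)

H(P) = -Σ P(x) log₂(P(x)):
  -P(1)·log₂(P(1)) = -(0.0896)·log₂(0.0896) = 0.31184
  -P(2)·log₂(P(2)) = -(0.3599)·log₂(0.3599) = 0.53061
  -P(3)·log₂(P(3)) = -(0.3982)·log₂(0.3982) = 0.52898
  -P(4)·log₂(P(4)) = -(0.1523)·log₂(0.1523) = 0.41350
H(P) = 0.31184 + 0.53061 + 0.52898 + 0.41350 = 1.78493 bits

log₂(4) = 2.00000 bits

D_KL(P||U) = 2.00000 - 1.78493 = 0.21507 ≈ 0.2151 bits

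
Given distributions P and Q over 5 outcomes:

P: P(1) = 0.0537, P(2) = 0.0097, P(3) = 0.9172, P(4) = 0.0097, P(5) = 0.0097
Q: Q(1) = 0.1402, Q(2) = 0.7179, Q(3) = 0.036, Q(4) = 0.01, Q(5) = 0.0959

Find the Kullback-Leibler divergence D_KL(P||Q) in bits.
4.1173 bits

D_KL(P||Q) = Σ P(x) log₂(P(x)/Q(x))

Computing term by term:
  P(1)·log₂(P(1)/Q(1)) = 0.0537·log₂(0.0537/0.1402) = -0.07435
  P(2)·log₂(P(2)/Q(2)) = 0.0097·log₂(0.0097/0.7179) = -0.06023
  P(3)·log₂(P(3)/Q(3)) = 0.9172·log₂(0.9172/0.036) = 4.28439
  P(4)·log₂(P(4)/Q(4)) = 0.0097·log₂(0.0097/0.01) = -0.00043
  P(5)·log₂(P(5)/Q(5)) = 0.0097·log₂(0.0097/0.0959) = -0.03206

D_KL(P||Q) = -0.07435 - 0.06023 + 4.28439 - 0.00043 - 0.03206 = 4.11732 ≈ 4.1173 bits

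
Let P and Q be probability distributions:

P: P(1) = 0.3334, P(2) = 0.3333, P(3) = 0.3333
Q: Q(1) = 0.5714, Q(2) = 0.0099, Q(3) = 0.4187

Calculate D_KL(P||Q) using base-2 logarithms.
1.3221 bits

D_KL(P||Q) = Σ P(x) log₂(P(x)/Q(x))

Computing term by term:
  P(1)·log₂(P(1)/Q(1)) = 0.3334·log₂(0.3334/0.5714) = -0.25913
  P(2)·log₂(P(2)/Q(2)) = 0.3333·log₂(0.3333/0.0099) = 1.69091
  P(3)·log₂(P(3)/Q(3)) = 0.3333·log₂(0.3333/0.4187) = -0.10969

D_KL(P||Q) = -0.25913 + 1.69091 - 0.10969 = 1.32209 ≈ 1.3221 bits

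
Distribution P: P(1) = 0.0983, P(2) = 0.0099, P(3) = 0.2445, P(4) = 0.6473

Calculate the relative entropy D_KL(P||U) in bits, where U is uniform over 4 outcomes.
0.7021 bits

U(i) = 1/4 for all i

D_KL(P||U) = Σ P(x) log₂(P(x) / (1/4))
           = Σ P(x) log₂(P(x)) + log₂(4)
           = log₂(4) - H(P)

H(P) = -Σ P(x) log₂(P(x)):
  -P(1)·log₂(P(1)) = -(0.0983)·log₂(0.0983) = 0.32898
  -P(2)·log₂(P(2)) = -(0.0099)·log₂(0.0099) = 0.06592
  -P(3)·log₂(P(3)) = -(0.2445)·log₂(0.2445) = 0.49685
  -P(4)·log₂(P(4)) = -(0.6473)·log₂(0.6473) = 0.40618
H(P) = 0.32898 + 0.06592 + 0.49685 + 0.40618 = 1.29793 bits

log₂(4) = 2.00000 bits

D_KL(P||U) = 2.00000 - 1.29793 = 0.70207 ≈ 0.7021 bits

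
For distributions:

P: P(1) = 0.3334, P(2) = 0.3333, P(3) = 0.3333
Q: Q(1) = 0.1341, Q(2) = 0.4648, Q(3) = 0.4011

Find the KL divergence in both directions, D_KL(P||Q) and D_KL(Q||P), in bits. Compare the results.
D_KL(P||Q) = 0.1891 bits, D_KL(Q||P) = 0.1540 bits. D_KL(P||Q) is larger than D_KL(Q||P) by 0.0351 bits; the two directions differ.

D_KL(P||Q) = Σ P(x) log₂(P(x)/Q(x))

Computing term by term:
  P(1)·log₂(P(1)/Q(1)) = 0.3334·log₂(0.3334/0.1341) = 0.43807
  P(2)·log₂(P(2)/Q(2)) = 0.3333·log₂(0.3333/0.4648) = -0.15991
  P(3)·log₂(P(3)/Q(3)) = 0.3333·log₂(0.3333/0.4011) = -0.08904

D_KL(P||Q) = 0.43807 - 0.15991 - 0.08904 = 0.18912 ≈ 0.1891 bits

D_KL(Q||P) = Σ Q(x) log₂(Q(x)/P(x))

Computing term by term:
  Q(1)·log₂(Q(1)/P(1)) = 0.1341·log₂(0.1341/0.3334) = -0.17620
  Q(2)·log₂(Q(2)/P(2)) = 0.4648·log₂(0.4648/0.3333) = 0.22301
  Q(3)·log₂(Q(3)/P(3)) = 0.4011·log₂(0.4011/0.3333) = 0.10715

D_KL(Q||P) = -0.17620 + 0.22301 + 0.10715 = 0.15396 ≈ 0.1540 bits

These are NOT equal (difference: 0.0351 bits). KL divergence is asymmetric: D_KL(P||Q) ≠ D_KL(Q||P) in general.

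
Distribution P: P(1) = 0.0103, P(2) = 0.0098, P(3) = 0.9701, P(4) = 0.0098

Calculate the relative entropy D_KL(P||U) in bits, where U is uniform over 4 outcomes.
1.7587 bits

U(i) = 1/4 for all i

D_KL(P||U) = Σ P(x) log₂(P(x) / (1/4))
           = Σ P(x) log₂(P(x)) + log₂(4)
           = log₂(4) - H(P)

H(P) = -Σ P(x) log₂(P(x)):
  -P(1)·log₂(P(1)) = -(0.0103)·log₂(0.0103) = 0.06799
  -P(2)·log₂(P(2)) = -(0.0098)·log₂(0.0098) = 0.06540
  -P(3)·log₂(P(3)) = -(0.9701)·log₂(0.9701) = 0.04249
  -P(4)·log₂(P(4)) = -(0.0098)·log₂(0.0098) = 0.06540
H(P) = 0.06799 + 0.06540 + 0.04249 + 0.06540 = 0.24128 bits

log₂(4) = 2.00000 bits

D_KL(P||U) = 2.00000 - 0.24128 = 1.75872 ≈ 1.7587 bits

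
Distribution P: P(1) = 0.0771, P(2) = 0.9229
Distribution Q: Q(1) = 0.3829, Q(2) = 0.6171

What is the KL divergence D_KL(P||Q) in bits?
0.3576 bits

D_KL(P||Q) = Σ P(x) log₂(P(x)/Q(x))

Computing term by term:
  P(1)·log₂(P(1)/Q(1)) = 0.0771·log₂(0.0771/0.3829) = -0.17827
  P(2)·log₂(P(2)/Q(2)) = 0.9229·log₂(0.9229/0.6171) = 0.53590

D_KL(P||Q) = -0.17827 + 0.53590 = 0.35763 ≈ 0.3576 bits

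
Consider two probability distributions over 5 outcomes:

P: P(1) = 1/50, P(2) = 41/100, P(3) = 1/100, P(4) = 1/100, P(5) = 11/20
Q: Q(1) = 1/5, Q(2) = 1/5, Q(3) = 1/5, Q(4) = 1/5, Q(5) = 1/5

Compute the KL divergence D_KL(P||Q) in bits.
1.0744 bits

D_KL(P||Q) = Σ P(x) log₂(P(x)/Q(x))

Computing term by term:
  P(1)·log₂(P(1)/Q(1)) = (1/50)·log₂((1/50)/(1/5)) = -0.06644
  P(2)·log₂(P(2)/Q(2)) = (41/100)·log₂((41/100)/(1/5)) = 0.42461
  P(3)·log₂(P(3)/Q(3)) = (1/100)·log₂((1/100)/(1/5)) = -0.04322
  P(4)·log₂(P(4)/Q(4)) = (1/100)·log₂((1/100)/(1/5)) = -0.04322
  P(5)·log₂(P(5)/Q(5)) = (11/20)·log₂((11/20)/(1/5)) = 0.80269

D_KL(P||Q) = -0.06644 + 0.42461 - 0.04322 - 0.04322 + 0.80269 = 1.07442 ≈ 1.0744 bits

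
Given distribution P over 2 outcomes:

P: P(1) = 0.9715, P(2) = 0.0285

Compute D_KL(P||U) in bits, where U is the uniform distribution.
0.8132 bits

U(i) = 1/2 for all i

D_KL(P||U) = Σ P(x) log₂(P(x) / (1/2))
           = Σ P(x) log₂(P(x)) + log₂(2)
           = log₂(2) - H(P)

H(P) = -Σ P(x) log₂(P(x)):
  -P(1)·log₂(P(1)) = -(0.9715)·log₂(0.9715) = 0.04053
  -P(2)·log₂(P(2)) = -(0.0285)·log₂(0.0285) = 0.14629
H(P) = 0.04053 + 0.14629 = 0.18682 bits

log₂(2) = 1.00000 bits

D_KL(P||U) = 1.00000 - 0.18682 = 0.81318 ≈ 0.8132 bits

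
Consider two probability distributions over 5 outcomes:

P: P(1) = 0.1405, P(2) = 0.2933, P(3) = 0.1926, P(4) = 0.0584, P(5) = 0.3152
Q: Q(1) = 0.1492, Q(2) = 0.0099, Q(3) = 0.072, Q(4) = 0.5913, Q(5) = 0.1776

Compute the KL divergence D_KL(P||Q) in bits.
1.7609 bits

D_KL(P||Q) = Σ P(x) log₂(P(x)/Q(x))

Computing term by term:
  P(1)·log₂(P(1)/Q(1)) = 0.1405·log₂(0.1405/0.1492) = -0.01218
  P(2)·log₂(P(2)/Q(2)) = 0.2933·log₂(0.2933/0.0099) = 1.43389
  P(3)·log₂(P(3)/Q(3)) = 0.1926·log₂(0.1926/0.072) = 0.27340
  P(4)·log₂(P(4)/Q(4)) = 0.0584·log₂(0.0584/0.5913) = -0.19505
  P(5)·log₂(P(5)/Q(5)) = 0.3152·log₂(0.3152/0.1776) = 0.26087

D_KL(P||Q) = -0.01218 + 1.43389 + 0.27340 - 0.19505 + 0.26087 = 1.76093 ≈ 1.7609 bits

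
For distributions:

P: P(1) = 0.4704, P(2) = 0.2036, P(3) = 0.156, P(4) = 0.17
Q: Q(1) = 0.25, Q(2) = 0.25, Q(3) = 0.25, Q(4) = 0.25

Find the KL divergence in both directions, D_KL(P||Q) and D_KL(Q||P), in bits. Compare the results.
D_KL(P||Q) = 0.1680 bits, D_KL(Q||P) = 0.1553 bits. D_KL(P||Q) is larger than D_KL(Q||P) by 0.0127 bits; the two directions differ.

D_KL(P||Q) = Σ P(x) log₂(P(x)/Q(x))

Computing term by term:
  P(1)·log₂(P(1)/Q(1)) = 0.4704·log₂(0.4704/0.25) = 0.42899
  P(2)·log₂(P(2)/Q(2)) = 0.2036·log₂(0.2036/0.25) = -0.06030
  P(3)·log₂(P(3)/Q(3)) = 0.156·log₂(0.156/0.25) = -0.10614
  P(4)·log₂(P(4)/Q(4)) = 0.17·log₂(0.17/0.25) = -0.09459

D_KL(P||Q) = 0.42899 - 0.06030 - 0.10614 - 0.09459 = 0.16796 ≈ 0.1680 bits

D_KL(Q||P) = Σ Q(x) log₂(Q(x)/P(x))

Computing term by term:
  Q(1)·log₂(Q(1)/P(1)) = 0.25·log₂(0.25/0.4704) = -0.22799
  Q(2)·log₂(Q(2)/P(2)) = 0.25·log₂(0.25/0.2036) = 0.07405
  Q(3)·log₂(Q(3)/P(3)) = 0.25·log₂(0.25/0.156) = 0.17010
  Q(4)·log₂(Q(4)/P(4)) = 0.25·log₂(0.25/0.17) = 0.13910

D_KL(Q||P) = -0.22799 + 0.07405 + 0.17010 + 0.13910 = 0.15526 ≈ 0.1553 bits

These are NOT equal (difference: 0.0127 bits). KL divergence is asymmetric: D_KL(P||Q) ≠ D_KL(Q||P) in general.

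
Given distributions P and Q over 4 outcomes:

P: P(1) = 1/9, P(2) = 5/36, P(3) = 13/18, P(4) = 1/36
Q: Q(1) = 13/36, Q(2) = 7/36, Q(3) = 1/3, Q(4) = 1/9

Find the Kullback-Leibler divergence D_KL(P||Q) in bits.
0.4937 bits

D_KL(P||Q) = Σ P(x) log₂(P(x)/Q(x))

Computing term by term:
  P(1)·log₂(P(1)/Q(1)) = (1/9)·log₂((1/9)/(13/36)) = -0.18894
  P(2)·log₂(P(2)/Q(2)) = (5/36)·log₂((5/36)/(7/36)) = -0.06742
  P(3)·log₂(P(3)/Q(3)) = (13/18)·log₂((13/18)/(1/3)) = 0.80562
  P(4)·log₂(P(4)/Q(4)) = (1/36)·log₂((1/36)/(1/9)) = -0.05556

D_KL(P||Q) = -0.18894 - 0.06742 + 0.80562 - 0.05556 = 0.49370 ≈ 0.4937 bits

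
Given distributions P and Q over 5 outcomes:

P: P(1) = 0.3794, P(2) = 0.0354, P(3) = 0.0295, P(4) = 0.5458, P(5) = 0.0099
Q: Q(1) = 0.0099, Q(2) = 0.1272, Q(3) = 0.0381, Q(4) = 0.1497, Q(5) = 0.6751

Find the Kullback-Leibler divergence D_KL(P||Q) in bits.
2.8778 bits

D_KL(P||Q) = Σ P(x) log₂(P(x)/Q(x))

Computing term by term:
  P(1)·log₂(P(1)/Q(1)) = 0.3794·log₂(0.3794/0.0099) = 1.99570
  P(2)·log₂(P(2)/Q(2)) = 0.0354·log₂(0.0354/0.1272) = -0.06532
  P(3)·log₂(P(3)/Q(3)) = 0.0295·log₂(0.0295/0.0381) = -0.01089
  P(4)·log₂(P(4)/Q(4)) = 0.5458·log₂(0.5458/0.1497) = 1.01863
  P(5)·log₂(P(5)/Q(5)) = 0.0099·log₂(0.0099/0.6751) = -0.06031

D_KL(P||Q) = 1.99570 - 0.06532 - 0.01089 + 1.01863 - 0.06031 = 2.87781 ≈ 2.8778 bits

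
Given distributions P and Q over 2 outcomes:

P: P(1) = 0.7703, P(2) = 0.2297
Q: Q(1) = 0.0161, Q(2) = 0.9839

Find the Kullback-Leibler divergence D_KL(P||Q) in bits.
3.8164 bits

D_KL(P||Q) = Σ P(x) log₂(P(x)/Q(x))

Computing term by term:
  P(1)·log₂(P(1)/Q(1)) = 0.7703·log₂(0.7703/0.0161) = 4.29850
  P(2)·log₂(P(2)/Q(2)) = 0.2297·log₂(0.2297/0.9839) = -0.48209

D_KL(P||Q) = 4.29850 - 0.48209 = 3.81641 ≈ 3.8164 bits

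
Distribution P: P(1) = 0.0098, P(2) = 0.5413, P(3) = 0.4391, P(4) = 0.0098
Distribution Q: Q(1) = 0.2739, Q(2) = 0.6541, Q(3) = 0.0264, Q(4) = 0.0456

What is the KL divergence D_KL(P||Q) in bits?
1.5643 bits

D_KL(P||Q) = Σ P(x) log₂(P(x)/Q(x))

Computing term by term:
  P(1)·log₂(P(1)/Q(1)) = 0.0098·log₂(0.0098/0.2739) = -0.04709
  P(2)·log₂(P(2)/Q(2)) = 0.5413·log₂(0.5413/0.6541) = -0.14782
  P(3)·log₂(P(3)/Q(3)) = 0.4391·log₂(0.4391/0.0264) = 1.78096
  P(4)·log₂(P(4)/Q(4)) = 0.0098·log₂(0.0098/0.0456) = -0.02174

D_KL(P||Q) = -0.04709 - 0.14782 + 1.78096 - 0.02174 = 1.56431 ≈ 1.5643 bits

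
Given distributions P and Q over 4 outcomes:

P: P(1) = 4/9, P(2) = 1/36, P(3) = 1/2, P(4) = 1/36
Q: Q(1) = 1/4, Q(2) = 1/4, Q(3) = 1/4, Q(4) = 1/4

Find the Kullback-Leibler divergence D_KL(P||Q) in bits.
0.6928 bits

D_KL(P||Q) = Σ P(x) log₂(P(x)/Q(x))

Computing term by term:
  P(1)·log₂(P(1)/Q(1)) = (4/9)·log₂((4/9)/(1/4)) = 0.36892
  P(2)·log₂(P(2)/Q(2)) = (1/36)·log₂((1/36)/(1/4)) = -0.08805
  P(3)·log₂(P(3)/Q(3)) = (1/2)·log₂((1/2)/(1/4)) = 0.50000
  P(4)·log₂(P(4)/Q(4)) = (1/36)·log₂((1/36)/(1/4)) = -0.08805

D_KL(P||Q) = 0.36892 - 0.08805 + 0.50000 - 0.08805 = 0.69282 ≈ 0.6928 bits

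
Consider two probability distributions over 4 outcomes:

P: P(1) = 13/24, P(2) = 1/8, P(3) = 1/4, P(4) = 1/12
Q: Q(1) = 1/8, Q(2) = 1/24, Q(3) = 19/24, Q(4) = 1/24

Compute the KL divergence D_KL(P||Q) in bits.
1.0116 bits

D_KL(P||Q) = Σ P(x) log₂(P(x)/Q(x))

Computing term by term:
  P(1)·log₂(P(1)/Q(1)) = (13/24)·log₂((13/24)/(1/8)) = 1.14588
  P(2)·log₂(P(2)/Q(2)) = (1/8)·log₂((1/8)/(1/24)) = 0.19812
  P(3)·log₂(P(3)/Q(3)) = (1/4)·log₂((1/4)/(19/24)) = -0.41574
  P(4)·log₂(P(4)/Q(4)) = (1/12)·log₂((1/12)/(1/24)) = 0.08333

D_KL(P||Q) = 1.14588 + 0.19812 - 0.41574 + 0.08333 = 1.01159 ≈ 1.0116 bits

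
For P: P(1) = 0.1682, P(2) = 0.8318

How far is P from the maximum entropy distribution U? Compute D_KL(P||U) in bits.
0.3464 bits

U(i) = 1/2 for all i

D_KL(P||U) = Σ P(x) log₂(P(x) / (1/2))
           = Σ P(x) log₂(P(x)) + log₂(2)
           = log₂(2) - H(P)

H(P) = -Σ P(x) log₂(P(x)):
  -P(1)·log₂(P(1)) = -(0.1682)·log₂(0.1682) = 0.43257
  -P(2)·log₂(P(2)) = -(0.8318)·log₂(0.8318) = 0.22100
H(P) = 0.43257 + 0.22100 = 0.65357 bits

log₂(2) = 1.00000 bits

D_KL(P||U) = 1.00000 - 0.65357 = 0.34643 ≈ 0.3464 bits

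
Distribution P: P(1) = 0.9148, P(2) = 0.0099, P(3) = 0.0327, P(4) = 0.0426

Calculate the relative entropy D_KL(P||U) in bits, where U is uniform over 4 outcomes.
1.4612 bits

U(i) = 1/4 for all i

D_KL(P||U) = Σ P(x) log₂(P(x) / (1/4))
           = Σ P(x) log₂(P(x)) + log₂(4)
           = log₂(4) - H(P)

H(P) = -Σ P(x) log₂(P(x)):
  -P(1)·log₂(P(1)) = -(0.9148)·log₂(0.9148) = 0.11753
  -P(2)·log₂(P(2)) = -(0.0099)·log₂(0.0099) = 0.06592
  -P(3)·log₂(P(3)) = -(0.0327)·log₂(0.0327) = 0.16136
  -P(4)·log₂(P(4)) = -(0.0426)·log₂(0.0426) = 0.19396
H(P) = 0.11753 + 0.06592 + 0.16136 + 0.19396 = 0.53877 bits

log₂(4) = 2.00000 bits

D_KL(P||U) = 2.00000 - 0.53877 = 1.46123 ≈ 1.4612 bits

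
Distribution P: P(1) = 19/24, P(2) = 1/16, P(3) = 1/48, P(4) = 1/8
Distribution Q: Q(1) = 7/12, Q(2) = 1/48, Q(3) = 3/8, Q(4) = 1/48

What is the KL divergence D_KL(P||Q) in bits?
0.6841 bits

D_KL(P||Q) = Σ P(x) log₂(P(x)/Q(x))

Computing term by term:
  P(1)·log₂(P(1)/Q(1)) = (19/24)·log₂((19/24)/(7/12)) = 0.34879
  P(2)·log₂(P(2)/Q(2)) = (1/16)·log₂((1/16)/(1/48)) = 0.09906
  P(3)·log₂(P(3)/Q(3)) = (1/48)·log₂((1/48)/(3/8)) = -0.08687
  P(4)·log₂(P(4)/Q(4)) = (1/8)·log₂((1/8)/(1/48)) = 0.32312

D_KL(P||Q) = 0.34879 + 0.09906 - 0.08687 + 0.32312 = 0.68410 ≈ 0.6841 bits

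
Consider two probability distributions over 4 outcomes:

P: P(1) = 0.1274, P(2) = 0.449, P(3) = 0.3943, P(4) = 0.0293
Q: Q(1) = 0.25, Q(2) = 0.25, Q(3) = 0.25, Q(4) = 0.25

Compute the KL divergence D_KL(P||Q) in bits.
0.4240 bits

D_KL(P||Q) = Σ P(x) log₂(P(x)/Q(x))

Computing term by term:
  P(1)·log₂(P(1)/Q(1)) = 0.1274·log₂(0.1274/0.25) = -0.12390
  P(2)·log₂(P(2)/Q(2)) = 0.449·log₂(0.449/0.25) = 0.37931
  P(3)·log₂(P(3)/Q(3)) = 0.3943·log₂(0.3943/0.25) = 0.25920
  P(4)·log₂(P(4)/Q(4)) = 0.0293·log₂(0.0293/0.25) = -0.09062

D_KL(P||Q) = -0.12390 + 0.37931 + 0.25920 - 0.09062 = 0.42399 ≈ 0.4240 bits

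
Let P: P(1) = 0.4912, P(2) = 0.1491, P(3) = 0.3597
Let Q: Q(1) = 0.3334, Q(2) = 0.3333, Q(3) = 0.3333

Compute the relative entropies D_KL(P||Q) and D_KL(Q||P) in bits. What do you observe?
D_KL(P||Q) = 0.1411 bits, D_KL(Q||P) = 0.1638 bits. The two directions give different values (D_KL(Q||P) exceeds D_KL(P||Q) by 0.0227 bits): KL divergence is asymmetric.

D_KL(P||Q) = Σ P(x) log₂(P(x)/Q(x))

Computing term by term:
  P(1)·log₂(P(1)/Q(1)) = 0.4912·log₂(0.4912/0.3334) = 0.27461
  P(2)·log₂(P(2)/Q(2)) = 0.1491·log₂(0.1491/0.3333) = -0.17304
  P(3)·log₂(P(3)/Q(3)) = 0.3597·log₂(0.3597/0.3333) = 0.03956

D_KL(P||Q) = 0.27461 - 0.17304 + 0.03956 = 0.14113 ≈ 0.1411 bits

D_KL(Q||P) = Σ Q(x) log₂(Q(x)/P(x))

Computing term by term:
  Q(1)·log₂(Q(1)/P(1)) = 0.3334·log₂(0.3334/0.4912) = -0.18639
  Q(2)·log₂(Q(2)/P(2)) = 0.3333·log₂(0.3333/0.1491) = 0.38681
  Q(3)·log₂(Q(3)/P(3)) = 0.3333·log₂(0.3333/0.3597) = -0.03665

D_KL(Q||P) = -0.18639 + 0.38681 - 0.03665 = 0.16377 ≈ 0.1638 bits

These are NOT equal (difference: 0.0227 bits). KL divergence is asymmetric: D_KL(P||Q) ≠ D_KL(Q||P) in general.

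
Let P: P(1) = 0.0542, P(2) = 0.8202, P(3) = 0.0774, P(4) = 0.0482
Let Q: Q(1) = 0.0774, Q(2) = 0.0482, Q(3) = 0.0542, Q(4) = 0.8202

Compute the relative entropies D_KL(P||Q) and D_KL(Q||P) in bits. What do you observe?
D_KL(P||Q) = 3.1685 bits, D_KL(Q||P) = 3.1685 bits. The two directions give the same value here, because Q is a self-inverse relabeling of P; in general KL divergence is asymmetric.

D_KL(P||Q) = Σ P(x) log₂(P(x)/Q(x))

Computing term by term:
  P(1)·log₂(P(1)/Q(1)) = 0.0542·log₂(0.0542/0.0774) = -0.02786
  P(2)·log₂(P(2)/Q(2)) = 0.8202·log₂(0.8202/0.0482) = 3.35369
  P(3)·log₂(P(3)/Q(3)) = 0.0774·log₂(0.0774/0.0542) = 0.03979
  P(4)·log₂(P(4)/Q(4)) = 0.0482·log₂(0.0482/0.8202) = -0.19708

D_KL(P||Q) = -0.02786 + 3.35369 + 0.03979 - 0.19708 = 3.16854 ≈ 3.1685 bits

D_KL(Q||P) = Σ Q(x) log₂(Q(x)/P(x))

Computing term by term:
  Q(1)·log₂(Q(1)/P(1)) = 0.0774·log₂(0.0774/0.0542) = 0.03979
  Q(2)·log₂(Q(2)/P(2)) = 0.0482·log₂(0.0482/0.8202) = -0.19708
  Q(3)·log₂(Q(3)/P(3)) = 0.0542·log₂(0.0542/0.0774) = -0.02786
  Q(4)·log₂(Q(4)/P(4)) = 0.8202·log₂(0.8202/0.0482) = 3.35369

D_KL(Q||P) = 0.03979 - 0.19708 - 0.02786 + 3.35369 = 3.16854 ≈ 3.1685 bits

These ARE equal here. Q is P with outcomes relabeled (Q(1) = P(3), Q(2) = P(4), Q(3) = P(1), Q(4) = P(2)) by a relabeling that is its own inverse, so the two sums contain exactly the same terms in a different order. This is a special case — KL divergence is not symmetric in general: D_KL(P||Q) ≠ D_KL(Q||P) for most P, Q.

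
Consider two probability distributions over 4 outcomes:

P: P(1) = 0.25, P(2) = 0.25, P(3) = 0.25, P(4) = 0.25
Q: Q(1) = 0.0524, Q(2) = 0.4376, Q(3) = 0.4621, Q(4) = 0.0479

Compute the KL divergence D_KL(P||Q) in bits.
0.7360 bits

D_KL(P||Q) = Σ P(x) log₂(P(x)/Q(x))

Computing term by term:
  P(1)·log₂(P(1)/Q(1)) = 0.25·log₂(0.25/0.0524) = 0.56357
  P(2)·log₂(P(2)/Q(2)) = 0.25·log₂(0.25/0.4376) = -0.20192
  P(3)·log₂(P(3)/Q(3)) = 0.25·log₂(0.25/0.4621) = -0.22157
  P(4)·log₂(P(4)/Q(4)) = 0.25·log₂(0.25/0.0479) = 0.59596

D_KL(P||Q) = 0.56357 - 0.20192 - 0.22157 + 0.59596 = 0.73604 ≈ 0.7360 bits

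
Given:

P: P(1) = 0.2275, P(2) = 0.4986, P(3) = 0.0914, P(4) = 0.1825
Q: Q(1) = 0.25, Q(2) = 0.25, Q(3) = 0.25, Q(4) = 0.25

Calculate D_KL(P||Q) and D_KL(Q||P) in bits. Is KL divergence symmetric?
D_KL(P||Q) = 0.2501 bits, D_KL(Q||P) = 0.2615 bits. No, KL divergence is not symmetric.

D_KL(P||Q) = Σ P(x) log₂(P(x)/Q(x))

Computing term by term:
  P(1)·log₂(P(1)/Q(1)) = 0.2275·log₂(0.2275/0.25) = -0.03095
  P(2)·log₂(P(2)/Q(2)) = 0.4986·log₂(0.4986/0.25) = 0.49658
  P(3)·log₂(P(3)/Q(3)) = 0.0914·log₂(0.0914/0.25) = -0.13268
  P(4)·log₂(P(4)/Q(4)) = 0.1825·log₂(0.1825/0.25) = -0.08286

D_KL(P||Q) = -0.03095 + 0.49658 - 0.13268 - 0.08286 = 0.25009 ≈ 0.2501 bits

D_KL(Q||P) = Σ Q(x) log₂(Q(x)/P(x))

Computing term by term:
  Q(1)·log₂(Q(1)/P(1)) = 0.25·log₂(0.25/0.2275) = 0.03402
  Q(2)·log₂(Q(2)/P(2)) = 0.25·log₂(0.25/0.4986) = -0.24899
  Q(3)·log₂(Q(3)/P(3)) = 0.25·log₂(0.25/0.0914) = 0.36292
  Q(4)·log₂(Q(4)/P(4)) = 0.25·log₂(0.25/0.1825) = 0.11351

D_KL(Q||P) = 0.03402 - 0.24899 + 0.36292 + 0.11351 = 0.26146 ≈ 0.2615 bits

These are NOT equal (difference: 0.0114 bits). KL divergence is asymmetric: D_KL(P||Q) ≠ D_KL(Q||P) in general.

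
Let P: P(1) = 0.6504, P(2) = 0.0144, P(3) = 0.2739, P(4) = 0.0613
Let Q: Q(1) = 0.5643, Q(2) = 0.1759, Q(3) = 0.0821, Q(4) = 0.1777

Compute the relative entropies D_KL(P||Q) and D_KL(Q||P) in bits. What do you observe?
D_KL(P||Q) = 0.4632 bits, D_KL(Q||P) = 0.6497 bits. The two directions give different values (D_KL(Q||P) exceeds D_KL(P||Q) by 0.1865 bits): KL divergence is asymmetric.

D_KL(P||Q) = Σ P(x) log₂(P(x)/Q(x))

Computing term by term:
  P(1)·log₂(P(1)/Q(1)) = 0.6504·log₂(0.6504/0.5643) = 0.13324
  P(2)·log₂(P(2)/Q(2)) = 0.0144·log₂(0.0144/0.1759) = -0.05199
  P(3)·log₂(P(3)/Q(3)) = 0.2739·log₂(0.2739/0.0821) = 0.47609
  P(4)·log₂(P(4)/Q(4)) = 0.0613·log₂(0.0613/0.1777) = -0.09413

D_KL(P||Q) = 0.13324 - 0.05199 + 0.47609 - 0.09413 = 0.46321 ≈ 0.4632 bits

D_KL(Q||P) = Σ Q(x) log₂(Q(x)/P(x))

Computing term by term:
  Q(1)·log₂(Q(1)/P(1)) = 0.5643·log₂(0.5643/0.6504) = -0.11561
  Q(2)·log₂(Q(2)/P(2)) = 0.1759·log₂(0.1759/0.0144) = 0.63511
  Q(3)·log₂(Q(3)/P(3)) = 0.0821·log₂(0.0821/0.2739) = -0.14271
  Q(4)·log₂(Q(4)/P(4)) = 0.1777·log₂(0.1777/0.0613) = 0.27286

D_KL(Q||P) = -0.11561 + 0.63511 - 0.14271 + 0.27286 = 0.64965 ≈ 0.6497 bits

These are NOT equal (difference: 0.1865 bits). KL divergence is asymmetric: D_KL(P||Q) ≠ D_KL(Q||P) in general.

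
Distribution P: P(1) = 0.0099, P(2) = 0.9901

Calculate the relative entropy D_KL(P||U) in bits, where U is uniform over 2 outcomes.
0.9199 bits

U(i) = 1/2 for all i

D_KL(P||U) = Σ P(x) log₂(P(x) / (1/2))
           = Σ P(x) log₂(P(x)) + log₂(2)
           = log₂(2) - H(P)

H(P) = -Σ P(x) log₂(P(x)):
  -P(1)·log₂(P(1)) = -(0.0099)·log₂(0.0099) = 0.06592
  -P(2)·log₂(P(2)) = -(0.9901)·log₂(0.9901) = 0.01421
H(P) = 0.06592 + 0.01421 = 0.08013 bits

log₂(2) = 1.00000 bits

D_KL(P||U) = 1.00000 - 0.08013 = 0.91987 ≈ 0.9199 bits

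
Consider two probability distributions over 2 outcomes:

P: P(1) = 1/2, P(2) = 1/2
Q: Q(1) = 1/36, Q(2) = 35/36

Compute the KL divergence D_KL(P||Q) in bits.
1.6053 bits

D_KL(P||Q) = Σ P(x) log₂(P(x)/Q(x))

Computing term by term:
  P(1)·log₂(P(1)/Q(1)) = (1/2)·log₂((1/2)/(1/36)) = 2.08496
  P(2)·log₂(P(2)/Q(2)) = (1/2)·log₂((1/2)/(35/36)) = -0.47968

D_KL(P||Q) = 2.08496 - 0.47968 = 1.60528 ≈ 1.6053 bits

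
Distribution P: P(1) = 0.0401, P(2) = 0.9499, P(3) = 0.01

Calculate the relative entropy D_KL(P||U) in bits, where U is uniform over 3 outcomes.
1.2620 bits

U(i) = 1/3 for all i

D_KL(P||U) = Σ P(x) log₂(P(x) / (1/3))
           = Σ P(x) log₂(P(x)) + log₂(3)
           = log₂(3) - H(P)

H(P) = -Σ P(x) log₂(P(x)):
  -P(1)·log₂(P(1)) = -(0.0401)·log₂(0.0401) = 0.18607
  -P(2)·log₂(P(2)) = -(0.9499)·log₂(0.9499) = 0.07044
  -P(3)·log₂(P(3)) = -(0.01)·log₂(0.01) = 0.06644
H(P) = 0.18607 + 0.07044 + 0.06644 = 0.32295 bits

log₂(3) = 1.58496 bits

D_KL(P||U) = 1.58496 - 0.32295 = 1.26201 ≈ 1.2620 bits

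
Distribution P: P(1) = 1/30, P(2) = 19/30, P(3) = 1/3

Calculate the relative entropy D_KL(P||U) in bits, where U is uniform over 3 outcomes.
0.4757 bits

U(i) = 1/3 for all i

D_KL(P||U) = Σ P(x) log₂(P(x) / (1/3))
           = Σ P(x) log₂(P(x)) + log₂(3)
           = log₂(3) - H(P)

H(P) = -Σ P(x) log₂(P(x)):
  -P(1)·log₂(P(1)) = -(1/30)·log₂(1/30) = 0.16356
  -P(2)·log₂(P(2)) = -(19/30)·log₂(19/30) = 0.41734
  -P(3)·log₂(P(3)) = -(1/3)·log₂(1/3) = 0.52832
H(P) = 0.16356 + 0.41734 + 0.52832 = 1.10922 bits

log₂(3) = 1.58496 bits

D_KL(P||U) = 1.58496 - 1.10922 = 0.47574 ≈ 0.4757 bits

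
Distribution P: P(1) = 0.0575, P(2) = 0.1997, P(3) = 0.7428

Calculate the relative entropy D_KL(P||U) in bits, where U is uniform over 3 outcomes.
0.5653 bits

U(i) = 1/3 for all i

D_KL(P||U) = Σ P(x) log₂(P(x) / (1/3))
           = Σ P(x) log₂(P(x)) + log₂(3)
           = log₂(3) - H(P)

H(P) = -Σ P(x) log₂(P(x)):
  -P(1)·log₂(P(1)) = -(0.0575)·log₂(0.0575) = 0.23692
  -P(2)·log₂(P(2)) = -(0.1997)·log₂(0.1997) = 0.46412
  -P(3)·log₂(P(3)) = -(0.7428)·log₂(0.7428) = 0.31863
H(P) = 0.23692 + 0.46412 + 0.31863 = 1.01967 bits

log₂(3) = 1.58496 bits

D_KL(P||U) = 1.58496 - 1.01967 = 0.56529 ≈ 0.5653 bits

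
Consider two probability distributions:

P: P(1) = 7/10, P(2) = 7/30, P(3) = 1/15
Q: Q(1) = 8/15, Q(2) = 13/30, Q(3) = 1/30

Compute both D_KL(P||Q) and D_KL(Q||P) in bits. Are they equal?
D_KL(P||Q) = 0.1329 bits, D_KL(Q||P) = 0.1444 bits. No, they are not equal.

D_KL(P||Q) = Σ P(x) log₂(P(x)/Q(x))

Computing term by term:
  P(1)·log₂(P(1)/Q(1)) = (7/10)·log₂((7/10)/(8/15)) = 0.27462
  P(2)·log₂(P(2)/Q(2)) = (7/30)·log₂((7/30)/(13/30)) = -0.20839
  P(3)·log₂(P(3)/Q(3)) = (1/15)·log₂((1/15)/(1/30)) = 0.06667

D_KL(P||Q) = 0.27462 - 0.20839 + 0.06667 = 0.13290 ≈ 0.1329 bits

D_KL(Q||P) = Σ Q(x) log₂(Q(x)/P(x))

Computing term by term:
  Q(1)·log₂(Q(1)/P(1)) = (8/15)·log₂((8/15)/(7/10)) = -0.20924
  Q(2)·log₂(Q(2)/P(2)) = (13/30)·log₂((13/30)/(7/30)) = 0.38700
  Q(3)·log₂(Q(3)/P(3)) = (1/30)·log₂((1/30)/(1/15)) = -0.03333

D_KL(Q||P) = -0.20924 + 0.38700 - 0.03333 = 0.14443 ≈ 0.1444 bits

These are NOT equal (difference: 0.0115 bits). KL divergence is asymmetric: D_KL(P||Q) ≠ D_KL(Q||P) in general.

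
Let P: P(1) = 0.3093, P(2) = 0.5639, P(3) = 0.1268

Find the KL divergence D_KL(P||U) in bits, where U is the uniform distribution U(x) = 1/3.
0.2175 bits

U(i) = 1/3 for all i

D_KL(P||U) = Σ P(x) log₂(P(x) / (1/3))
           = Σ P(x) log₂(P(x)) + log₂(3)
           = log₂(3) - H(P)

H(P) = -Σ P(x) log₂(P(x)):
  -P(1)·log₂(P(1)) = -(0.3093)·log₂(0.3093) = 0.52362
  -P(2)·log₂(P(2)) = -(0.5639)·log₂(0.5639) = 0.46606
  -P(3)·log₂(P(3)) = -(0.1268)·log₂(0.1268) = 0.37778
H(P) = 0.52362 + 0.46606 + 0.37778 = 1.36746 bits

log₂(3) = 1.58496 bits

D_KL(P||U) = 1.58496 - 1.36746 = 0.21750 ≈ 0.2175 bits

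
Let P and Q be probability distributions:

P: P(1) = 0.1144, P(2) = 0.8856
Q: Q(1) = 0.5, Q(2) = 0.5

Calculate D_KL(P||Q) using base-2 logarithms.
0.4870 bits

D_KL(P||Q) = Σ P(x) log₂(P(x)/Q(x))

Computing term by term:
  P(1)·log₂(P(1)/Q(1)) = 0.1144·log₂(0.1144/0.5) = -0.24343
  P(2)·log₂(P(2)/Q(2)) = 0.8856·log₂(0.8856/0.5) = 0.73038

D_KL(P||Q) = -0.24343 + 0.73038 = 0.48695 ≈ 0.4870 bits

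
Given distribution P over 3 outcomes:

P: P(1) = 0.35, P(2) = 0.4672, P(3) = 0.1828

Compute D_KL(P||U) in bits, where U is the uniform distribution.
0.0938 bits

U(i) = 1/3 for all i

D_KL(P||U) = Σ P(x) log₂(P(x) / (1/3))
           = Σ P(x) log₂(P(x)) + log₂(3)
           = log₂(3) - H(P)

H(P) = -Σ P(x) log₂(P(x)):
  -P(1)·log₂(P(1)) = -(0.35)·log₂(0.35) = 0.53010
  -P(2)·log₂(P(2)) = -(0.4672)·log₂(0.4672) = 0.51293
  -P(3)·log₂(P(3)) = -(0.1828)·log₂(0.1828) = 0.44816
H(P) = 0.53010 + 0.51293 + 0.44816 = 1.49119 bits

log₂(3) = 1.58496 bits

D_KL(P||U) = 1.58496 - 1.49119 = 0.09377 ≈ 0.0938 bits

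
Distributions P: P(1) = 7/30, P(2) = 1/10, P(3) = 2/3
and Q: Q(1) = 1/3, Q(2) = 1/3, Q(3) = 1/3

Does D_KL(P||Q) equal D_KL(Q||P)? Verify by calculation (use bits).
D_KL(P||Q) = 0.3729 bits, D_KL(Q||P) = 0.4172 bits. No — D_KL(P||Q) ≠ D_KL(Q||P) for this pair.

D_KL(P||Q) = Σ P(x) log₂(P(x)/Q(x))

Computing term by term:
  P(1)·log₂(P(1)/Q(1)) = (7/30)·log₂((7/30)/(1/3)) = -0.12007
  P(2)·log₂(P(2)/Q(2)) = (1/10)·log₂((1/10)/(1/3)) = -0.17370
  P(3)·log₂(P(3)/Q(3)) = (2/3)·log₂((2/3)/(1/3)) = 0.66667

D_KL(P||Q) = -0.12007 - 0.17370 + 0.66667 = 0.37290 ≈ 0.3729 bits

D_KL(Q||P) = Σ Q(x) log₂(Q(x)/P(x))

Computing term by term:
  Q(1)·log₂(Q(1)/P(1)) = (1/3)·log₂((1/3)/(7/30)) = 0.17152
  Q(2)·log₂(Q(2)/P(2)) = (1/3)·log₂((1/3)/(1/10)) = 0.57899
  Q(3)·log₂(Q(3)/P(3)) = (1/3)·log₂((1/3)/(2/3)) = -0.33333

D_KL(Q||P) = 0.17152 + 0.57899 - 0.33333 = 0.41718 ≈ 0.4172 bits

These are NOT equal (difference: 0.0443 bits). KL divergence is asymmetric: D_KL(P||Q) ≠ D_KL(Q||P) in general.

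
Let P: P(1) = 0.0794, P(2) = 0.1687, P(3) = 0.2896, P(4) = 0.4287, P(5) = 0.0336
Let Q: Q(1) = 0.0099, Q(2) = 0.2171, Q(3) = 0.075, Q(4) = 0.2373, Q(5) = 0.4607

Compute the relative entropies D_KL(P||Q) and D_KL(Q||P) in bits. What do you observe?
D_KL(P||Q) = 0.9804 bits, D_KL(Q||P) = 1.4408 bits. The two directions give different values (D_KL(Q||P) exceeds D_KL(P||Q) by 0.4604 bits): KL divergence is asymmetric.

D_KL(P||Q) = Σ P(x) log₂(P(x)/Q(x))

Computing term by term:
  P(1)·log₂(P(1)/Q(1)) = 0.0794·log₂(0.0794/0.0099) = 0.23849
  P(2)·log₂(P(2)/Q(2)) = 0.1687·log₂(0.1687/0.2171) = -0.06139
  P(3)·log₂(P(3)/Q(3)) = 0.2896·log₂(0.2896/0.075) = 0.56446
  P(4)·log₂(P(4)/Q(4)) = 0.4287·log₂(0.4287/0.2373) = 0.36579
  P(5)·log₂(P(5)/Q(5)) = 0.0336·log₂(0.0336/0.4607) = -0.12692

D_KL(P||Q) = 0.23849 - 0.06139 + 0.56446 + 0.36579 - 0.12692 = 0.98043 ≈ 0.9804 bits

D_KL(Q||P) = Σ Q(x) log₂(Q(x)/P(x))

Computing term by term:
  Q(1)·log₂(Q(1)/P(1)) = 0.0099·log₂(0.0099/0.0794) = -0.02974
  Q(2)·log₂(Q(2)/P(2)) = 0.2171·log₂(0.2171/0.1687) = 0.07900
  Q(3)·log₂(Q(3)/P(3)) = 0.075·log₂(0.075/0.2896) = -0.14618
  Q(4)·log₂(Q(4)/P(4)) = 0.2373·log₂(0.2373/0.4287) = -0.20248
  Q(5)·log₂(Q(5)/P(5)) = 0.4607·log₂(0.4607/0.0336) = 1.74020

D_KL(Q||P) = -0.02974 + 0.07900 - 0.14618 - 0.20248 + 1.74020 = 1.44080 ≈ 1.4408 bits

These are NOT equal (difference: 0.4604 bits). KL divergence is asymmetric: D_KL(P||Q) ≠ D_KL(Q||P) in general.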